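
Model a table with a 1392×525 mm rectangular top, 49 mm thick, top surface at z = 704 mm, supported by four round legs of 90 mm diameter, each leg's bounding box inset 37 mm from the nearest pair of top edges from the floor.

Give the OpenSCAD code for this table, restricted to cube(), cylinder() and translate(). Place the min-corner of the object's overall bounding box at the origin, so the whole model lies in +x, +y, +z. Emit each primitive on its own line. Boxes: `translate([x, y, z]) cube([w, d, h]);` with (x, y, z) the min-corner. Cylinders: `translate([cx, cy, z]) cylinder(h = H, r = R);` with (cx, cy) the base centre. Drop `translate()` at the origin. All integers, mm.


// leg_h = 704 - 49 = 655
translate([0, 0, 655]) cube([1392, 525, 49]);
translate([82, 82, 0]) cylinder(h = 655, r = 45);
translate([1310, 82, 0]) cylinder(h = 655, r = 45);
translate([82, 443, 0]) cylinder(h = 655, r = 45);
translate([1310, 443, 0]) cylinder(h = 655, r = 45);


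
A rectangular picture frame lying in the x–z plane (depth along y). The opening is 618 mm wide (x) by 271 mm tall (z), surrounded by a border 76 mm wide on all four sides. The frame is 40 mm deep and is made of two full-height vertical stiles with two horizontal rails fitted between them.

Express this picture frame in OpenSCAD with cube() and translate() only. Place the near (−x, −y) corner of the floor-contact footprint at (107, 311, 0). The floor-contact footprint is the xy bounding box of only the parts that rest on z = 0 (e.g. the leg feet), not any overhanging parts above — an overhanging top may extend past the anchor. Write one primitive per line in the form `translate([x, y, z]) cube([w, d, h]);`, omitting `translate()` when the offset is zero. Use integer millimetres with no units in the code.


translate([107, 311, 0]) cube([76, 40, 423]);
translate([801, 311, 0]) cube([76, 40, 423]);
translate([183, 311, 0]) cube([618, 40, 76]);
translate([183, 311, 347]) cube([618, 40, 76]);


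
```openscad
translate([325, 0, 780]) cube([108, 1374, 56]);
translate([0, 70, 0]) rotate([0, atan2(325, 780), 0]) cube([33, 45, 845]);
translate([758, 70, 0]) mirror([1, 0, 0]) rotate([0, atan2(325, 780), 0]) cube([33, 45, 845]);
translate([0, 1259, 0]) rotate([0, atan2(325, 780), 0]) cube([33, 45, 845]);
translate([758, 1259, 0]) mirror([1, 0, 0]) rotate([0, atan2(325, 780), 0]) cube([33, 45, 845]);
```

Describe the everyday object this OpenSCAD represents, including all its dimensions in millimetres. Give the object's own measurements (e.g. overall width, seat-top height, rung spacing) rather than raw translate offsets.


A sawhorse. A 108×1374×56 mm beam (x, y, z) sits on two A-frame leg pairs. Each pair is two raked legs of 33×45 mm section (45 mm along y) splaying symmetrically in x. Each leg rises 780 mm vertically over 325 mm of horizontal reach and is 845 mm long along its own axis. Every leg's outer bottom edge rests on the floor and its outer top edge meets a bottom edge of the beam — the left legs (tilting toward +x) meet the beam's −x bottom edge, the right legs (their mirror images, tilting toward −x) meet its +x bottom edge — so the leg tops tuck under the beam, the beam's underside is 780 mm above the floor, and the feet are 758 mm apart outside-to-outside with the beam centred between them. The two leg pairs are set in 70 mm from either end of the beam.


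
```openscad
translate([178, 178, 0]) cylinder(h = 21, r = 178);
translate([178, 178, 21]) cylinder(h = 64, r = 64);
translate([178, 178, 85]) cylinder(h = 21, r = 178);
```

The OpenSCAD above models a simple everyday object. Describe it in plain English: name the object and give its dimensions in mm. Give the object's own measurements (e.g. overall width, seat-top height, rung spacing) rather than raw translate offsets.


A spool: two coaxial disc flanges of radius 178 mm and thickness 21 mm, joined by a core cylinder of radius 64 mm and height 64 mm. The lower flange rests on z = 0 and the three cylinders share a vertical axis.


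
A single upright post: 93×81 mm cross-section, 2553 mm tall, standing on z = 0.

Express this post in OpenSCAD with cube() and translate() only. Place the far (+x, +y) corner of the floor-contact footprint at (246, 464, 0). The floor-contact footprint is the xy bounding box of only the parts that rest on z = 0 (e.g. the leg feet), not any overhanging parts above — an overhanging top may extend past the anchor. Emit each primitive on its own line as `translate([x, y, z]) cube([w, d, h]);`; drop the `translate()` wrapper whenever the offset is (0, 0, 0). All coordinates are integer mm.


translate([153, 383, 0]) cube([93, 81, 2553]);


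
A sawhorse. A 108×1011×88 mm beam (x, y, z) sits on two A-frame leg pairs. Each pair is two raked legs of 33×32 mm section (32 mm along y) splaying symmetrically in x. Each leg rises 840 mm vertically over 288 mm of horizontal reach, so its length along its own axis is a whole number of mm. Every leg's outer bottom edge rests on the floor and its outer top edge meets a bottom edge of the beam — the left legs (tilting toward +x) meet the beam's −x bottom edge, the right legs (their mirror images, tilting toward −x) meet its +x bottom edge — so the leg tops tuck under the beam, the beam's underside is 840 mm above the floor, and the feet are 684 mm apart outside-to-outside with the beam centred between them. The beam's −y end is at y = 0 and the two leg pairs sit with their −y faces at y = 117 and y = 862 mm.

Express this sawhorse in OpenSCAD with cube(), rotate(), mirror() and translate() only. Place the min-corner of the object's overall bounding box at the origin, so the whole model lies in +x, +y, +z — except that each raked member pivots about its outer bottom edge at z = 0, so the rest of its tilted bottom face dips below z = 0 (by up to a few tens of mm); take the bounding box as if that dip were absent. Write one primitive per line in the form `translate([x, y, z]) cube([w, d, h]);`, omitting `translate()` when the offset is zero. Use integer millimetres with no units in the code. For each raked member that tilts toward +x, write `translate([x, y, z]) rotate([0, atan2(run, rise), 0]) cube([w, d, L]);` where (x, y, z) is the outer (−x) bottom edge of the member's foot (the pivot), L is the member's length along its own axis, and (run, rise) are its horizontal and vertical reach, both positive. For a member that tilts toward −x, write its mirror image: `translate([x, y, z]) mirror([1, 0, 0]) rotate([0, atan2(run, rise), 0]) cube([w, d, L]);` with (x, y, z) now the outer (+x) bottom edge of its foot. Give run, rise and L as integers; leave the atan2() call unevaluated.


translate([288, 0, 840]) cube([108, 1011, 88]);
translate([0, 117, 0]) rotate([0, atan2(288, 840), 0]) cube([33, 32, 888]);
translate([684, 117, 0]) mirror([1, 0, 0]) rotate([0, atan2(288, 840), 0]) cube([33, 32, 888]);
translate([0, 862, 0]) rotate([0, atan2(288, 840), 0]) cube([33, 32, 888]);
translate([684, 862, 0]) mirror([1, 0, 0]) rotate([0, atan2(288, 840), 0]) cube([33, 32, 888]);


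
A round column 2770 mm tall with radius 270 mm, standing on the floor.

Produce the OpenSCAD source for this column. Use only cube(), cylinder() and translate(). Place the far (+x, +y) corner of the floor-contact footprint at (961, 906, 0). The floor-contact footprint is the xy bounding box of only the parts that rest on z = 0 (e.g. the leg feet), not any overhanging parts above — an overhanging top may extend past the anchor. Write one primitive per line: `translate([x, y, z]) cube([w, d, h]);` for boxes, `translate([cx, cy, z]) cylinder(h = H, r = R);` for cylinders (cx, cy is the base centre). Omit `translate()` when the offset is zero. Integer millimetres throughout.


translate([691, 636, 0]) cylinder(h = 2770, r = 270);


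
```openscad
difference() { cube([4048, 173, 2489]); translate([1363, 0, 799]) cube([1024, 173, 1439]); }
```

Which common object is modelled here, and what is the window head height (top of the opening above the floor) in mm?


A wall with a window opening. The window head height is 2238 mm.

A wall with a rectangular opening subtracted — a window. Sill at z = 799, opening 1439 mm tall, so the head is at 799 + 1439 = 2238 mm.


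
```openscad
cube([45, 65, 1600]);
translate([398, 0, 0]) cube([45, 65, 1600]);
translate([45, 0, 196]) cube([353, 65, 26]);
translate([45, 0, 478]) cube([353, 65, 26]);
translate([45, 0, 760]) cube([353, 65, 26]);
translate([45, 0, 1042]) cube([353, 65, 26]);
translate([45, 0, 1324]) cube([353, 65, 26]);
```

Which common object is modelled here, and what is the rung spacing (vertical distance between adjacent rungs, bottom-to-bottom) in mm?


A ladder. The rung spacing is 282 mm.

Two tall 45×65 posts with 5 short bars between them — a ladder. Adjacent rungs sit at z = 196 and z = 478, so the spacing is 478 − 196 = 282 mm.


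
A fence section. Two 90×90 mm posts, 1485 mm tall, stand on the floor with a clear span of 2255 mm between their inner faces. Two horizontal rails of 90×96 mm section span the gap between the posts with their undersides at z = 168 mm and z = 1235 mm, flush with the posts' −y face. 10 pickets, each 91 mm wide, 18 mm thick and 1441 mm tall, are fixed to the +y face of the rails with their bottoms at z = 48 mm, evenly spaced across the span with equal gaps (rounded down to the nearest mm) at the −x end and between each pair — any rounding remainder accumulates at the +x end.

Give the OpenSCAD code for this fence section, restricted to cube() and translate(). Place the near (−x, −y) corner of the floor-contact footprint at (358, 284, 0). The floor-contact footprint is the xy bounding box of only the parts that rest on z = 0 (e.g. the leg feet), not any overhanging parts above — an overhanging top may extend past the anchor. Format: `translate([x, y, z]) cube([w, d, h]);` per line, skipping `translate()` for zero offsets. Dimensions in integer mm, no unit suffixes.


translate([358, 284, 0]) cube([90, 90, 1485]);
translate([2703, 284, 0]) cube([90, 90, 1485]);
translate([448, 284, 168]) cube([2255, 90, 96]);
translate([448, 284, 1235]) cube([2255, 90, 96]);
translate([570, 374, 48]) cube([91, 18, 1441]);
translate([783, 374, 48]) cube([91, 18, 1441]);
translate([996, 374, 48]) cube([91, 18, 1441]);
translate([1209, 374, 48]) cube([91, 18, 1441]);
translate([1422, 374, 48]) cube([91, 18, 1441]);
translate([1635, 374, 48]) cube([91, 18, 1441]);
translate([1848, 374, 48]) cube([91, 18, 1441]);
translate([2061, 374, 48]) cube([91, 18, 1441]);
translate([2274, 374, 48]) cube([91, 18, 1441]);
translate([2487, 374, 48]) cube([91, 18, 1441]);


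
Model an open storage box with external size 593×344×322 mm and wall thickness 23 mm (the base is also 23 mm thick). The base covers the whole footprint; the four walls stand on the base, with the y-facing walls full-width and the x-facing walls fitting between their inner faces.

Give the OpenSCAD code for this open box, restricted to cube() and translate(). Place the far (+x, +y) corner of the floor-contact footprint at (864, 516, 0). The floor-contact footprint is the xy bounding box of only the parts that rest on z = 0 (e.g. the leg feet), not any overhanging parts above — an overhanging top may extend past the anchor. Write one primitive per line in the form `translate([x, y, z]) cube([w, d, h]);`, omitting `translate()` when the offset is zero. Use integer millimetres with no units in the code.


translate([271, 172, 0]) cube([593, 344, 23]);
translate([271, 172, 23]) cube([593, 23, 299]);
translate([271, 493, 23]) cube([593, 23, 299]);
translate([271, 195, 23]) cube([23, 298, 299]);
translate([841, 195, 23]) cube([23, 298, 299]);


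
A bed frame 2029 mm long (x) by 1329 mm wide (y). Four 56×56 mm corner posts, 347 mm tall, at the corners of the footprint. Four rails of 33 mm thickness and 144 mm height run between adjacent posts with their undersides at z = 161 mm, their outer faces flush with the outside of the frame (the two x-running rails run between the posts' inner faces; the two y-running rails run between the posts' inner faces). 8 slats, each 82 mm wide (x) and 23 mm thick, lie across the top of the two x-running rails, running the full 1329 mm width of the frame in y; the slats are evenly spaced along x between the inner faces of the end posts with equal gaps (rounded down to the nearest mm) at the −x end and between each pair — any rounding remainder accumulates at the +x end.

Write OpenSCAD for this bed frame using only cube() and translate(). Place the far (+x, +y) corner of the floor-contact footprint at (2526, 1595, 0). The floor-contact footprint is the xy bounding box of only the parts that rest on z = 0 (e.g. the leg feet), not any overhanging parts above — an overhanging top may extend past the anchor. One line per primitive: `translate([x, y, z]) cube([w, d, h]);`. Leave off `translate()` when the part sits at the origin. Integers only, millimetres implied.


// slat z = rail_z + rail_h = 161 + 144 = 305
// slat gap = ⌊(1917 − 8·82) / 9⌋ = 140
translate([497, 266, 0]) cube([56, 56, 347]);
translate([497, 1539, 0]) cube([56, 56, 347]);
translate([2470, 266, 0]) cube([56, 56, 347]);
translate([2470, 1539, 0]) cube([56, 56, 347]);
translate([553, 266, 161]) cube([1917, 33, 144]);
translate([553, 1562, 161]) cube([1917, 33, 144]);
translate([497, 322, 161]) cube([33, 1217, 144]);
translate([2493, 322, 161]) cube([33, 1217, 144]);
translate([693, 266, 305]) cube([82, 1329, 23]);
translate([915, 266, 305]) cube([82, 1329, 23]);
translate([1137, 266, 305]) cube([82, 1329, 23]);
translate([1359, 266, 305]) cube([82, 1329, 23]);
translate([1581, 266, 305]) cube([82, 1329, 23]);
translate([1803, 266, 305]) cube([82, 1329, 23]);
translate([2025, 266, 305]) cube([82, 1329, 23]);
translate([2247, 266, 305]) cube([82, 1329, 23]);


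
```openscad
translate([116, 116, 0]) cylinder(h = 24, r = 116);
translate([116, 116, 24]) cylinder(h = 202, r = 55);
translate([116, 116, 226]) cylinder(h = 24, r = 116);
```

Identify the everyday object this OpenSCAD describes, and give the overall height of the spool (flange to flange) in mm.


A spool. The overall height is 250 mm.

Three coaxial cylinders, large–small–large — a spool. Two 24 mm flanges and a 202 mm core give 24 + 202 + 24 = 250 mm.


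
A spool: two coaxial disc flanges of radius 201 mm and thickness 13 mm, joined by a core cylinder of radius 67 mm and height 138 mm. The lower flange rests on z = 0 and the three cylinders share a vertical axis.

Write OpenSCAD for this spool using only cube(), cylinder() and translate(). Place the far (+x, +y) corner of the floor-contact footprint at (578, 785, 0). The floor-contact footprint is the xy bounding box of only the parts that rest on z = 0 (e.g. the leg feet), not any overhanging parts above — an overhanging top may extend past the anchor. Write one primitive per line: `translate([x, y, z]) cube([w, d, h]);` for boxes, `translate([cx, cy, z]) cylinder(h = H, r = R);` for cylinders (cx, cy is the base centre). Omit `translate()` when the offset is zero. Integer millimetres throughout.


translate([377, 584, 0]) cylinder(h = 13, r = 201);
translate([377, 584, 13]) cylinder(h = 138, r = 67);
translate([377, 584, 151]) cylinder(h = 13, r = 201);


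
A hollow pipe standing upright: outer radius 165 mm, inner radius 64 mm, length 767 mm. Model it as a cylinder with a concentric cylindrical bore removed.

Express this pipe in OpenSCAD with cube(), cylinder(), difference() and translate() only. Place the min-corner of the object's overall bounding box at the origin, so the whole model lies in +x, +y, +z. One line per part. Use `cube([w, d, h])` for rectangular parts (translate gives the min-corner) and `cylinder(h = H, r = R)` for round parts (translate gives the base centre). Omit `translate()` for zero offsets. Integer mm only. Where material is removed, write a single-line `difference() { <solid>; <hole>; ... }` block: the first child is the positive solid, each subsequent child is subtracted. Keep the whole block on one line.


difference() { translate([165, 165, 0]) cylinder(h = 767, r = 165); translate([165, 165, 0]) cylinder(h = 767, r = 64); }


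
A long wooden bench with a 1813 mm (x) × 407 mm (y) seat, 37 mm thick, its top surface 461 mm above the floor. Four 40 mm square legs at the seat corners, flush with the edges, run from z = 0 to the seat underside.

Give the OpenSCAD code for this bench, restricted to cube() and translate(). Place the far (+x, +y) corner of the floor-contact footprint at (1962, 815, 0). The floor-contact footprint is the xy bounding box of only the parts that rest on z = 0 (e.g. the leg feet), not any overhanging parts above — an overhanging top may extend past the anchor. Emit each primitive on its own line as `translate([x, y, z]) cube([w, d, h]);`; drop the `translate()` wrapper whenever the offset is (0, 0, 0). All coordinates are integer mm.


translate([149, 408, 424]) cube([1813, 407, 37]);
translate([149, 408, 0]) cube([40, 40, 424]);
translate([149, 775, 0]) cube([40, 40, 424]);
translate([1922, 408, 0]) cube([40, 40, 424]);
translate([1922, 775, 0]) cube([40, 40, 424]);


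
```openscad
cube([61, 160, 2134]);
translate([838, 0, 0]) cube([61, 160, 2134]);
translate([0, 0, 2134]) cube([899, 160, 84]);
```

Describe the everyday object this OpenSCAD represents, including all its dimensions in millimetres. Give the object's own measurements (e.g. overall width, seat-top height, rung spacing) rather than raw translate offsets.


A door frame. The clear opening is 777 mm wide and 2134 mm high. Two 61 mm wide jambs, 160 mm deep, stand either side of the opening from the floor to the top of the opening. A 84 mm thick head sits across the top of both jambs, spanning the full outside width of the frame.


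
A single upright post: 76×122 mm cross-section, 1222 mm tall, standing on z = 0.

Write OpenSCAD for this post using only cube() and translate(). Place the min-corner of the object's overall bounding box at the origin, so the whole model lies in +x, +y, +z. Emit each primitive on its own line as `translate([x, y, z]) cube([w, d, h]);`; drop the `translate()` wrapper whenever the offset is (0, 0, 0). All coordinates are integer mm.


cube([76, 122, 1222]);


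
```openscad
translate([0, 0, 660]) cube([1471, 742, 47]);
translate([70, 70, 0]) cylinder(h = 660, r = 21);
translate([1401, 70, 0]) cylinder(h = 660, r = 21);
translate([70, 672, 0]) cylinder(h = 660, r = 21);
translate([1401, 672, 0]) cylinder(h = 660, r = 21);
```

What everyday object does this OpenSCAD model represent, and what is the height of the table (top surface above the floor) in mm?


A table. The table height is 707 mm.

A 1471×742×47 slab sits at z = 660 on four Ø42 mm round legs — a table. The top surface is at 660 + 47 = 707 mm.


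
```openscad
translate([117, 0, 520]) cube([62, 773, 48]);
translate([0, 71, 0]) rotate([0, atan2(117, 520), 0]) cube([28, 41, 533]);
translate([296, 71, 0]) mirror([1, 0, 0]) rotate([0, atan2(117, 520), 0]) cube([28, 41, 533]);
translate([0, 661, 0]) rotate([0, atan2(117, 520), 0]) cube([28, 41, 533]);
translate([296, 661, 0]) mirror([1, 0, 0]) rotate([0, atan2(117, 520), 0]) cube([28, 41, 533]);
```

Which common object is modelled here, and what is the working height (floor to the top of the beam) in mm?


A sawhorse. The overall height is 568 mm.

A beam across two mirrored pairs of raked legs — a sawhorse. The beam's underside is at z = 520 (matching the legs' vertical rise in atan2(117, 520)) and the beam is 48 mm tall, so its top is at 520 + 48 = 568 mm. The raked legs top out at the beam's underside, so that is the highest point.


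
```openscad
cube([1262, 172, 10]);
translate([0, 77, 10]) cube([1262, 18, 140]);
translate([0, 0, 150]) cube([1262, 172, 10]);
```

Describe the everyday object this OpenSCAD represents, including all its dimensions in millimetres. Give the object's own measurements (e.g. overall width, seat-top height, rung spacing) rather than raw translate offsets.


An I-beam lying along x, 1262 mm long. Overall section height 160 mm. Two flanges 172 mm wide (y) and 10 mm thick, one on the floor and one at the top; a web 18 mm thick runs between them, centred on the flange width.


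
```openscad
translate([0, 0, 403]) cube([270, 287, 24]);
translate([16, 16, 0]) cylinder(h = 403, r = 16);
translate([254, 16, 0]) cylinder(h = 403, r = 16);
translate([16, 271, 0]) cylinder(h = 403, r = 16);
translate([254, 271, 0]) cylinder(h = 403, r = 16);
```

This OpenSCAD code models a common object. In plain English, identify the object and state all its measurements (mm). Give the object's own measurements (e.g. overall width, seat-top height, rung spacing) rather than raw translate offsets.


A simple wooden stool: a rectangular seat 270 mm (x) by 287 mm (y), 24 mm thick, top face at z = 427 mm, on four round legs, each 32 mm in diameter. The legs rest on z = 0, each leg's axis is inset half a diameter from the nearest pair of seat edges (so the leg's bounding box is flush with the corner).


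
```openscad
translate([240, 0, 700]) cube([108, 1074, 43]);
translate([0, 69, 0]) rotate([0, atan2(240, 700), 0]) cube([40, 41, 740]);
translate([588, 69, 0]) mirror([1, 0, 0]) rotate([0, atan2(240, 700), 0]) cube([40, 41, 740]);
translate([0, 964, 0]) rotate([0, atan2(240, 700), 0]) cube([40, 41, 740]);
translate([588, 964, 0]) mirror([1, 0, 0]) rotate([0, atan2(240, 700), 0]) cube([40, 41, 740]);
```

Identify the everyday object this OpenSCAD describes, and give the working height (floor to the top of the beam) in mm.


A sawhorse. The overall height is 743 mm.

A beam across two mirrored pairs of raked legs — a sawhorse. The beam's underside is at z = 700 (matching the legs' vertical rise in atan2(240, 700)) and the beam is 43 mm tall, so its top is at 700 + 43 = 743 mm. The raked legs top out at the beam's underside, so that is the highest point.


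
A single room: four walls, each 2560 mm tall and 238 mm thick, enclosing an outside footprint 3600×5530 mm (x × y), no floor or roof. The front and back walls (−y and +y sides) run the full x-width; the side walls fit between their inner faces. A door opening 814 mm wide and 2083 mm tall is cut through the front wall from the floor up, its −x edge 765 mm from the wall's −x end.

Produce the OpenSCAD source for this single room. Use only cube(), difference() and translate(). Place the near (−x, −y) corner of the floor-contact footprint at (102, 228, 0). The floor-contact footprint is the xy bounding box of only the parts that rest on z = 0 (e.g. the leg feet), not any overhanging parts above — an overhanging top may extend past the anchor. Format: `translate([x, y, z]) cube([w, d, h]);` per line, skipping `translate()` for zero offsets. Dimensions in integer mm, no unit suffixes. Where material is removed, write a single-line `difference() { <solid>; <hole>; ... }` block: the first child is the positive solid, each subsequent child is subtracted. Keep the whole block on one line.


difference() { translate([102, 228, 0]) cube([3600, 238, 2560]); translate([867, 228, 0]) cube([814, 238, 2083]); }
translate([102, 5520, 0]) cube([3600, 238, 2560]);
translate([102, 466, 0]) cube([238, 5054, 2560]);
translate([3464, 466, 0]) cube([238, 5054, 2560]);


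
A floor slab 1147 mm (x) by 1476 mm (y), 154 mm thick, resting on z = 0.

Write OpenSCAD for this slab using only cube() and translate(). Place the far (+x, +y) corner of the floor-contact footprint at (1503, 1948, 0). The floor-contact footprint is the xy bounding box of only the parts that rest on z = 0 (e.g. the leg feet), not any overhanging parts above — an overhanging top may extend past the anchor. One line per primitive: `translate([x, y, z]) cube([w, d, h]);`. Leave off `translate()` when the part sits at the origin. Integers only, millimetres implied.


translate([356, 472, 0]) cube([1147, 1476, 154]);


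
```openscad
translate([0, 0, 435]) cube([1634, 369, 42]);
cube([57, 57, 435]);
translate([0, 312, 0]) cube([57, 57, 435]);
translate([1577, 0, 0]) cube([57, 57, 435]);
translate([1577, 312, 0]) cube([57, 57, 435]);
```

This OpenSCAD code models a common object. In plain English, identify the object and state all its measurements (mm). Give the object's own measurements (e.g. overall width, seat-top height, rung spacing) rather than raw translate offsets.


A bench: a 1634×369 mm seat slab, 42 mm thick, top at z = 477 mm, on four 57×57 mm square legs flush with the seat corners and standing on z = 0.


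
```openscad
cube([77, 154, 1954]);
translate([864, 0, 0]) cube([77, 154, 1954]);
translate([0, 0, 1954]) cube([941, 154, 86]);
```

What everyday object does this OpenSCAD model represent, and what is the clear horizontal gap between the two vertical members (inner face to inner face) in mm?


A door frame. The clear opening width is 787 mm.

Two 1954 mm tall posts with a header on top — a door frame. The left jamb is 77 mm wide at x = 0; the right jamb starts at x = 864. The clear opening is 864 − 77 = 787 mm.


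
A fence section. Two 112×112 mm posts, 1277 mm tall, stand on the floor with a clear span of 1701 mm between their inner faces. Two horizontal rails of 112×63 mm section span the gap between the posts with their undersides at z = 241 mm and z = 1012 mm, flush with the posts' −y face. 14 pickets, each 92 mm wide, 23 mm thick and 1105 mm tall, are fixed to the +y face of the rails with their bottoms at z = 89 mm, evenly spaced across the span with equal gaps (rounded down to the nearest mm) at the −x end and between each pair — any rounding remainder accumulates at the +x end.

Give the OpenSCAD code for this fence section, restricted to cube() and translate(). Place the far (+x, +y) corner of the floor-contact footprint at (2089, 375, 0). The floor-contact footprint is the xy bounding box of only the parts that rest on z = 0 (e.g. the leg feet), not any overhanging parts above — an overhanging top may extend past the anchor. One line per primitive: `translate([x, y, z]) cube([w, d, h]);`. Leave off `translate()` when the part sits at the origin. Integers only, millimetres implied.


translate([164, 263, 0]) cube([112, 112, 1277]);
translate([1977, 263, 0]) cube([112, 112, 1277]);
translate([276, 263, 241]) cube([1701, 112, 63]);
translate([276, 263, 1012]) cube([1701, 112, 63]);
translate([303, 375, 89]) cube([92, 23, 1105]);
translate([422, 375, 89]) cube([92, 23, 1105]);
translate([541, 375, 89]) cube([92, 23, 1105]);
translate([660, 375, 89]) cube([92, 23, 1105]);
translate([779, 375, 89]) cube([92, 23, 1105]);
translate([898, 375, 89]) cube([92, 23, 1105]);
translate([1017, 375, 89]) cube([92, 23, 1105]);
translate([1136, 375, 89]) cube([92, 23, 1105]);
translate([1255, 375, 89]) cube([92, 23, 1105]);
translate([1374, 375, 89]) cube([92, 23, 1105]);
translate([1493, 375, 89]) cube([92, 23, 1105]);
translate([1612, 375, 89]) cube([92, 23, 1105]);
translate([1731, 375, 89]) cube([92, 23, 1105]);
translate([1850, 375, 89]) cube([92, 23, 1105]);


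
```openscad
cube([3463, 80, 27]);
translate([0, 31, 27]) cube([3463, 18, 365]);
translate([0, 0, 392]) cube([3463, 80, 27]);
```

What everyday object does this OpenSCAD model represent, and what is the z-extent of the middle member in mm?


An I-beam. The web height is 365 mm.

Two wide flanges with a thin centred web — an I-beam. Overall 419 mm minus two 27 mm flanges gives a web of 419 − 2·27 = 365 mm.


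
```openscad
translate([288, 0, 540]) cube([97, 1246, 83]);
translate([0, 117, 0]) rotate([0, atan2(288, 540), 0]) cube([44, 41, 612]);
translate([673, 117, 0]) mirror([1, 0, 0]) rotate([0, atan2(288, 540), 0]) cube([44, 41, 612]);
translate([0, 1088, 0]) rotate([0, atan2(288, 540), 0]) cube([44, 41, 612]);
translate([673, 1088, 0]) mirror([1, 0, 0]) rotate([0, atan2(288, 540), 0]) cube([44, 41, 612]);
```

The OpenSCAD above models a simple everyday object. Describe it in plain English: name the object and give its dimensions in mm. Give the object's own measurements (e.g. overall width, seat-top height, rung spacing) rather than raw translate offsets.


A sawhorse. A 97×1246×83 mm beam (x, y, z) sits on two A-frame leg pairs. Each pair is two raked legs of 44×41 mm section (41 mm along y) splaying symmetrically in x. Each leg rises 540 mm vertically over 288 mm of horizontal reach and is 612 mm long along its own axis. Every leg's outer bottom edge rests on the floor and its outer top edge meets a bottom edge of the beam — the left legs (tilting toward +x) meet the beam's −x bottom edge, the right legs (their mirror images, tilting toward −x) meet its +x bottom edge — so the leg tops tuck under the beam, the beam's underside is 540 mm above the floor, and the feet are 673 mm apart outside-to-outside with the beam centred between them. The two leg pairs are set in 117 mm from either end of the beam.


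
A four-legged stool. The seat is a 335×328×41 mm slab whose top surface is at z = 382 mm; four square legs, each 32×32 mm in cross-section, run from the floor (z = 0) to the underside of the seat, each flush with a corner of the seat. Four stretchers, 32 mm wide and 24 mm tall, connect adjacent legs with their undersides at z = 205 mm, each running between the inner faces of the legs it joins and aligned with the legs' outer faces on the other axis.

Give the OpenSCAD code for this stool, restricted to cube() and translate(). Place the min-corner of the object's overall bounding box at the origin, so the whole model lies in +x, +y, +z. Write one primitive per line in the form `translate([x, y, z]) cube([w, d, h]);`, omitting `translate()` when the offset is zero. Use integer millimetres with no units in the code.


translate([0, 0, 341]) cube([335, 328, 41]);
cube([32, 32, 341]);
translate([303, 0, 0]) cube([32, 32, 341]);
translate([0, 296, 0]) cube([32, 32, 341]);
translate([303, 296, 0]) cube([32, 32, 341]);
translate([32, 0, 205]) cube([271, 32, 24]);
translate([32, 296, 205]) cube([271, 32, 24]);
translate([0, 32, 205]) cube([32, 264, 24]);
translate([303, 32, 205]) cube([32, 264, 24]);


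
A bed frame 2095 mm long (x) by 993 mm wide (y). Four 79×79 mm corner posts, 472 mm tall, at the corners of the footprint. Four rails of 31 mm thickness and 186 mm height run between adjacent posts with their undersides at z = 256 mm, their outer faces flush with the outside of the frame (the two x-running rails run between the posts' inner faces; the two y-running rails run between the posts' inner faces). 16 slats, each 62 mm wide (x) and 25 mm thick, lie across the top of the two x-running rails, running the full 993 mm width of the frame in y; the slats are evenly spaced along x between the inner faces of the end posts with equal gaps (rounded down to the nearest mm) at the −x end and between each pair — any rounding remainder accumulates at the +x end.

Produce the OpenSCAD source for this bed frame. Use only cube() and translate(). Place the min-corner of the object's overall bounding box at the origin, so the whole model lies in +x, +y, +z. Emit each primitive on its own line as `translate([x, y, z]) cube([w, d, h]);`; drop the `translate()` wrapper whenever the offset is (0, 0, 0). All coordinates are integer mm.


// slat z = rail_z + rail_h = 256 + 186 = 442
// slat gap = ⌊(1937 − 16·62) / 17⌋ = 55
cube([79, 79, 472]);
translate([0, 914, 0]) cube([79, 79, 472]);
translate([2016, 0, 0]) cube([79, 79, 472]);
translate([2016, 914, 0]) cube([79, 79, 472]);
translate([79, 0, 256]) cube([1937, 31, 186]);
translate([79, 962, 256]) cube([1937, 31, 186]);
translate([0, 79, 256]) cube([31, 835, 186]);
translate([2064, 79, 256]) cube([31, 835, 186]);
translate([134, 0, 442]) cube([62, 993, 25]);
translate([251, 0, 442]) cube([62, 993, 25]);
translate([368, 0, 442]) cube([62, 993, 25]);
translate([485, 0, 442]) cube([62, 993, 25]);
translate([602, 0, 442]) cube([62, 993, 25]);
translate([719, 0, 442]) cube([62, 993, 25]);
translate([836, 0, 442]) cube([62, 993, 25]);
translate([953, 0, 442]) cube([62, 993, 25]);
translate([1070, 0, 442]) cube([62, 993, 25]);
translate([1187, 0, 442]) cube([62, 993, 25]);
translate([1304, 0, 442]) cube([62, 993, 25]);
translate([1421, 0, 442]) cube([62, 993, 25]);
translate([1538, 0, 442]) cube([62, 993, 25]);
translate([1655, 0, 442]) cube([62, 993, 25]);
translate([1772, 0, 442]) cube([62, 993, 25]);
translate([1889, 0, 442]) cube([62, 993, 25]);


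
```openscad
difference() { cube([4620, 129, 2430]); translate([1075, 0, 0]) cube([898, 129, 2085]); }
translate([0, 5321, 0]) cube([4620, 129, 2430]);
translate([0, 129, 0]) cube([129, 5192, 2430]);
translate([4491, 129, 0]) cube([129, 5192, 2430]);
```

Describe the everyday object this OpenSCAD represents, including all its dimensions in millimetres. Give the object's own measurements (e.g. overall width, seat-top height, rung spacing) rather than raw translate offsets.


A single room: four walls, each 2430 mm tall and 129 mm thick, enclosing an outside footprint 4620×5450 mm (x × y), no floor or roof. The front and back walls (−y and +y sides) run the full x-width; the side walls fit between their inner faces. A door opening 898 mm wide and 2085 mm tall is cut through the front wall from the floor up, its −x edge 1075 mm from the wall's −x end.


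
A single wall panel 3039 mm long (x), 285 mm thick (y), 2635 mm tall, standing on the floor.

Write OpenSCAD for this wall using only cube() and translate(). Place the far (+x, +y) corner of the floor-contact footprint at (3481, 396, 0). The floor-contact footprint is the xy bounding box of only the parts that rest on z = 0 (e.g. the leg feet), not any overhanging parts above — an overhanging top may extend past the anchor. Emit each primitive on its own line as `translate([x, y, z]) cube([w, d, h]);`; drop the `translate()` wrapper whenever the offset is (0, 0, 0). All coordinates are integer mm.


translate([442, 111, 0]) cube([3039, 285, 2635]);


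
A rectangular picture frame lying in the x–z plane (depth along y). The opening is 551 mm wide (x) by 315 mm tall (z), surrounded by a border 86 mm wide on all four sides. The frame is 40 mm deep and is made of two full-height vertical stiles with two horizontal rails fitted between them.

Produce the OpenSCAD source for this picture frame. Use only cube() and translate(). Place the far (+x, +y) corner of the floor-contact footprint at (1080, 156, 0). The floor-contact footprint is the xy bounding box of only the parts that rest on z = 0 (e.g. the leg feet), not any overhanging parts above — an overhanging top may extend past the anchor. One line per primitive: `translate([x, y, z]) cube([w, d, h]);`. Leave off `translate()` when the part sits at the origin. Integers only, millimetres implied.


translate([357, 116, 0]) cube([86, 40, 487]);
translate([994, 116, 0]) cube([86, 40, 487]);
translate([443, 116, 0]) cube([551, 40, 86]);
translate([443, 116, 401]) cube([551, 40, 86]);


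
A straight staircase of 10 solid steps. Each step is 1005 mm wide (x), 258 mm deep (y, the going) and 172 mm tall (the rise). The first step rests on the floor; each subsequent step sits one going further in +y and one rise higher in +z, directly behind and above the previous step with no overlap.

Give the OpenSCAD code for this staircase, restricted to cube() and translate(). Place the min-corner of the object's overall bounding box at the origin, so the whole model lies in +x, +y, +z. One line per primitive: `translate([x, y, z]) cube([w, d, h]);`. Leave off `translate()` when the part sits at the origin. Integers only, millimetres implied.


cube([1005, 258, 172]);
translate([0, 258, 172]) cube([1005, 258, 172]);
translate([0, 516, 344]) cube([1005, 258, 172]);
translate([0, 774, 516]) cube([1005, 258, 172]);
translate([0, 1032, 688]) cube([1005, 258, 172]);
translate([0, 1290, 860]) cube([1005, 258, 172]);
translate([0, 1548, 1032]) cube([1005, 258, 172]);
translate([0, 1806, 1204]) cube([1005, 258, 172]);
translate([0, 2064, 1376]) cube([1005, 258, 172]);
translate([0, 2322, 1548]) cube([1005, 258, 172]);


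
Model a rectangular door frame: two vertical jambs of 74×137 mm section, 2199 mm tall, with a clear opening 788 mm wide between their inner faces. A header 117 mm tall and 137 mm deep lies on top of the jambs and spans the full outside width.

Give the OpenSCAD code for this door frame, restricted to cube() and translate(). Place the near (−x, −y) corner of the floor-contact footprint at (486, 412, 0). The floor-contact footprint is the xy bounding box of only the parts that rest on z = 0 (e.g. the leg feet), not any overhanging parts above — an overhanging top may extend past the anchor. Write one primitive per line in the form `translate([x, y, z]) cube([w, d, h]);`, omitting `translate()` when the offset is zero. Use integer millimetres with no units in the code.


translate([486, 412, 0]) cube([74, 137, 2199]);
translate([1348, 412, 0]) cube([74, 137, 2199]);
translate([486, 412, 2199]) cube([936, 137, 117]);


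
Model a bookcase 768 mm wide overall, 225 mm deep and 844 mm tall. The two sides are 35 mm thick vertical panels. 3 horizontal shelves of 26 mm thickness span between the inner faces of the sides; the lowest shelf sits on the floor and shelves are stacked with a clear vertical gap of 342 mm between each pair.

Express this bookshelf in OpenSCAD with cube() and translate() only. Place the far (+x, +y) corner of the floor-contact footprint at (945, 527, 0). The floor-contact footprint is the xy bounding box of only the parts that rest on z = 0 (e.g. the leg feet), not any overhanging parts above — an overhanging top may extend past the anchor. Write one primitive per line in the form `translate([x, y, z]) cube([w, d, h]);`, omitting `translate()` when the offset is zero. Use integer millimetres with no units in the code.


translate([177, 302, 0]) cube([35, 225, 844]);
translate([910, 302, 0]) cube([35, 225, 844]);
translate([212, 302, 0]) cube([698, 225, 26]);
translate([212, 302, 368]) cube([698, 225, 26]);
translate([212, 302, 736]) cube([698, 225, 26]);


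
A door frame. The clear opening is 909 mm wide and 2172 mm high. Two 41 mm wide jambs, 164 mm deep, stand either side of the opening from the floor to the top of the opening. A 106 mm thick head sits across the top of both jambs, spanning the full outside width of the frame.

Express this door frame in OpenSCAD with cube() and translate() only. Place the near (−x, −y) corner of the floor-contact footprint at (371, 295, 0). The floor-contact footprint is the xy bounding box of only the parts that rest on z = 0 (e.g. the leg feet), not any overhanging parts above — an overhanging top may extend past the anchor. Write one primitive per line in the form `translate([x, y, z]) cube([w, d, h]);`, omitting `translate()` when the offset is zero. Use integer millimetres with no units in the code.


translate([371, 295, 0]) cube([41, 164, 2172]);
translate([1321, 295, 0]) cube([41, 164, 2172]);
translate([371, 295, 2172]) cube([991, 164, 106]);


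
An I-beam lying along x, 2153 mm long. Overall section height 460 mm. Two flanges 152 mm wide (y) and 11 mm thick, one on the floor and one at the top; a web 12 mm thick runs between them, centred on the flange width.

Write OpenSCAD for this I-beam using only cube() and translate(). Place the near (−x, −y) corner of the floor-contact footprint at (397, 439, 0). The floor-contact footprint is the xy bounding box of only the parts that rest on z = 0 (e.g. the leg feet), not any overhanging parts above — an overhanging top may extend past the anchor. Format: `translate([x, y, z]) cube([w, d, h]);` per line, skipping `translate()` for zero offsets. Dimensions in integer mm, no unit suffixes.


translate([397, 439, 0]) cube([2153, 152, 11]);
translate([397, 509, 11]) cube([2153, 12, 438]);
translate([397, 439, 449]) cube([2153, 152, 11]);


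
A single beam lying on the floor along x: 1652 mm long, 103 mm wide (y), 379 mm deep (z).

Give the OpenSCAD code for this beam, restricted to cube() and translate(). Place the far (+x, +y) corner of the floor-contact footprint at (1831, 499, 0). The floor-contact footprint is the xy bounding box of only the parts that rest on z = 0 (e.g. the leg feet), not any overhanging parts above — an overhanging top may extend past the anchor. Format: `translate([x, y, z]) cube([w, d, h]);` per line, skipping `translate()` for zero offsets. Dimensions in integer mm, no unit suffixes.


translate([179, 396, 0]) cube([1652, 103, 379]);
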